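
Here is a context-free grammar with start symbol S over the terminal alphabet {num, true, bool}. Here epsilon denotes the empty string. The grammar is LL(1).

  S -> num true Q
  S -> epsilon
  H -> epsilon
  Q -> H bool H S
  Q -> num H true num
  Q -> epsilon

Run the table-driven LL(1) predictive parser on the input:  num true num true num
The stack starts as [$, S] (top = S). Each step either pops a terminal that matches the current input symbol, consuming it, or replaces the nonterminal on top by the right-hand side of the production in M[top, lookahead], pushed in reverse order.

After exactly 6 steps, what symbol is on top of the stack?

true

step 1: stack=$ S  input=num true num true num $  — expand S -> num true Q
step 2: stack=$ Q true num  input=num true num true num $  — match num
step 3: stack=$ Q true  input=true num true num $  — match true
step 4: stack=$ Q  input=num true num $  — expand Q -> num H true num
step 5: stack=$ num true H num  input=num true num $  — match num
step 6: stack=$ num true H  input=true num $  — expand H -> epsilon
Stack after step 6: $ num true (top = true).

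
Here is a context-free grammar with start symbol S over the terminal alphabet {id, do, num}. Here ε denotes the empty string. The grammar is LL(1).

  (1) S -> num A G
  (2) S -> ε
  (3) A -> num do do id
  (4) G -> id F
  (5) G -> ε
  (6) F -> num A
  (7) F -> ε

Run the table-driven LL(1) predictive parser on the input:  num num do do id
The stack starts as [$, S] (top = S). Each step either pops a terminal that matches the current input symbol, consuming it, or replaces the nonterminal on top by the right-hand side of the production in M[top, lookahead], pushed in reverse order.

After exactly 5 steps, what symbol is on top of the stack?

do

     Stack             Input               Action
  1  $ S               num num do do id $  expand S -> num A G
  2  $ G A num         num num do do id $  match num
  3  $ G A             num do do id $      expand A -> num do do id
  4  $ G id do do num  num do do id $      match num
  5  $ G id do do      do do id $          match do
Stack after step 5: $ G id do (top = do).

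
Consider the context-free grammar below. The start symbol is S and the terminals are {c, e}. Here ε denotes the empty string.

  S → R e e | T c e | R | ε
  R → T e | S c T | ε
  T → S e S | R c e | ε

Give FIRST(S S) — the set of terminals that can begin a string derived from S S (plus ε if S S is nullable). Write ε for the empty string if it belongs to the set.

FIRST(S): from S→R e e we get {c, e}; from S→T c e we get {c, e}; from S→R we get {ε, c, e}; from S→ε we get {ε}. So FIRST(S) = {ε, c, e}.
FIRST(R): from R→T e we get {c, e}; from R→S c T we get {c, e}; from R→ε we get {ε}. So FIRST(R) = {ε, c, e}.
FIRST(T): from T→S e S we get {c, e}; from T→R c e we get {c, e}; from T→ε we get {ε}. So FIRST(T) = {ε, c, e}.
FIRST(S S): take FIRST of each symbol in turn, carrying on past any symbol whose FIRST contains ε; result {ε, c, e}.

{ε, c, e}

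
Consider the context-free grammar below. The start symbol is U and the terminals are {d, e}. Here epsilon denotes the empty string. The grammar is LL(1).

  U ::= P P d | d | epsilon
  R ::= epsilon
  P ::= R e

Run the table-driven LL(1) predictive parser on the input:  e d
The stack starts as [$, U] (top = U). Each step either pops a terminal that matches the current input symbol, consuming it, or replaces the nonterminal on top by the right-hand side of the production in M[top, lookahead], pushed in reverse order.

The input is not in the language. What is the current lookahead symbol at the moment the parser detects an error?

d

     Stack      Input  Action
  1  $ U        e d $  expand U ::= P P d
  2  $ d P P    e d $  expand P ::= R e
  3  $ d P e R  e d $  expand R ::= epsilon
  4  $ d P e    e d $  match e
  5  $ d P      d $    error: M[P, d] is empty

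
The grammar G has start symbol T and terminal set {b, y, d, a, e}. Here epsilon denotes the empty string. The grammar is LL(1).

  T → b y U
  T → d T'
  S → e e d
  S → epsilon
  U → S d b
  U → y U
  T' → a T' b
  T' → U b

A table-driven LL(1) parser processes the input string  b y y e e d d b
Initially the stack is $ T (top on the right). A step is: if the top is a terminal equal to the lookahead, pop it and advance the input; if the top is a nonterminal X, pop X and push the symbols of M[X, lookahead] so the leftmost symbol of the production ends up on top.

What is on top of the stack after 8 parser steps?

e

     Stack        Input              Action
  1  $ T          b y y e e d d b $  expand T → b y U
  2  $ U y b      b y y e e d d b $  match b
  3  $ U y        y y e e d d b $    match y
  4  $ U          y e e d d b $      expand U → y U
  5  $ U y        y e e d d b $      match y
  6  $ U          e e d d b $        expand U → S d b
  7  $ b d S      e e d d b $        expand S → e e d
  8  $ b d d e e  e e d d b $        match e
Stack after step 8: $ b d d e (top = e).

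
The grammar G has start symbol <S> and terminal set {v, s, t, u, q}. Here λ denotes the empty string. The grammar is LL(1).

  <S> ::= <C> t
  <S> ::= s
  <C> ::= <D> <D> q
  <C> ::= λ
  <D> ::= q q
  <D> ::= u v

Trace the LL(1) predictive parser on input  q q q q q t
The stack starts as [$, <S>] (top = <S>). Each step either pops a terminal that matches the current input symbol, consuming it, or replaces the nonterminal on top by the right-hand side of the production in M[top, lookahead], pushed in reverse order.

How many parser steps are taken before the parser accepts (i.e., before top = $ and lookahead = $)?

step 1: stack=$ <S>  input=q q q q q t $  — expand <S> ::= <C> t
step 2: stack=$ t <C>  input=q q q q q t $  — expand <C> ::= <D> <D> q
step 3: stack=$ t q <D> <D>  input=q q q q q t $  — expand <D> ::= q q
step 4: stack=$ t q <D> q q  input=q q q q q t $  — match q
step 5: stack=$ t q <D> q  input=q q q q t $  — match q
step 6: stack=$ t q <D>  input=q q q t $  — expand <D> ::= q q
step 7: stack=$ t q q q  input=q q q t $  — match q
step 8: stack=$ t q q  input=q q t $  — match q
step 9: stack=$ t q  input=q t $  — match q
step 10: stack=$ t  input=t $  — match t
Accept reached after 10 steps.

10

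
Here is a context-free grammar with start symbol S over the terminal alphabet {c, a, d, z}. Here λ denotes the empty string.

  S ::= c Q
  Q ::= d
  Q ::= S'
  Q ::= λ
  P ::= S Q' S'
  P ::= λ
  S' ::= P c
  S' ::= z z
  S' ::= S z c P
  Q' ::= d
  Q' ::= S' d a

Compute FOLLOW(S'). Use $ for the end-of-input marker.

{$, c, d, z}

FIRST(S): from S::=c Q we get {c}. So FIRST(S) = {c}.
FIRST(P): from P::=S Q' S' we get {c}; from P::=λ we get {λ}. So FIRST(P) = {λ, c}.
FIRST(S'): from S'::=P c we get {c}; from S'::=z z we get {z}; from S'::=S z c P we get {c}. So FIRST(S') = {c, z}.
FIRST(Q): from Q::=d we get {d}; from Q::=S' we get {c, z}; from Q::=λ we get {λ}. So FIRST(Q) = {λ, c, d, z}.
FIRST(Q'): from Q'::=d we get {d}; from Q'::=S' d a we get {c, z}. So FIRST(Q') = {c, d, z}.
FOLLOW(S) includes $ since S is the start symbol.
FOLLOW(S): in P::=S Q' S', S is followed by Q' S' with FIRST {c, d, z}; in S'::=S z c P, S is followed by z c P with FIRST {z}. Thus FOLLOW(S) = {$, c, d, z}.
FOLLOW(Q): in S::=c Q, the suffix after Q is empty, so FOLLOW(Q) ⊇ FOLLOW(S) = {$, c, d, z}. Thus FOLLOW(Q) = {$, c, d, z}.
FOLLOW(Q'): in P::=S Q' S', Q' is followed by S' with FIRST {c, z}. Thus FOLLOW(Q') = {c, z}.
FOLLOW(P): in S'::=P c, P is followed by c with FIRST {c}; in S'::=S z c P, the suffix after P is empty, so FOLLOW(P) ⊇ FOLLOW(S') = {$, c, d, z}. Thus FOLLOW(P) = {$, c, d, z}.
FOLLOW(S'): in Q::=S', the suffix after S' is empty, so FOLLOW(S') ⊇ FOLLOW(Q) = {$, c, d, z}; in P::=S Q' S', the suffix after S' is empty, so FOLLOW(S') ⊇ FOLLOW(P) = {$, c, d, z}; in Q'::=S' d a, S' is followed by d a with FIRST {d}. Thus FOLLOW(S') = {$, c, d, z}.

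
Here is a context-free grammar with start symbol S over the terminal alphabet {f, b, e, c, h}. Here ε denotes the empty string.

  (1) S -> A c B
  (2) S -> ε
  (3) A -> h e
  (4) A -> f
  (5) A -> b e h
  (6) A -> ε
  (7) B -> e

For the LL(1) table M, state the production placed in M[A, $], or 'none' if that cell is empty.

FIRST(A) = {ε, b, f, h}
FIRST(B) = {e}
FIRST(S) = {ε, b, c, f, h}  (via A c B)
FOLLOW(S) includes $ since S is the start symbol.
FOLLOW(A): in S->A c B, A is followed by c B with FIRST {c}. Thus FOLLOW(A) = {c}.
For A -> h e: FIRST(h e) = {h}, so it goes in M[A, t] for t ∈ {h}.
For A -> f: FIRST(f) = {f}, so it goes in M[A, t] for t ∈ {f}.
For A -> b e h: FIRST(b e h) = {b}, so it goes in M[A, t] for t ∈ {b}.
For A -> ε: FIRST(ε) = {ε}, so it goes in M[A, t] for t ∈ {}; since ε ∈ FIRST, also for every t ∈ FOLLOW(A) = {c}.
None of these place a production in M[A, $].

none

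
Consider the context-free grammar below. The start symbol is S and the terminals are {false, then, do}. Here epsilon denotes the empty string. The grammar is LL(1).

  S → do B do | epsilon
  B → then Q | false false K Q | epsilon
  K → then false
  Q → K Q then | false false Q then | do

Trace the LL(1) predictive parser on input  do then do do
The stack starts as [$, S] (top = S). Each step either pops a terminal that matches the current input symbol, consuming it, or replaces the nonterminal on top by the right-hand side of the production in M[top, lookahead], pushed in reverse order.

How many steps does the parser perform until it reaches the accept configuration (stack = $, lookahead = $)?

     Stack        Input            Action
  1  $ S          do then do do $  expand S → do B do
  2  $ do B do    do then do do $  match do
  3  $ do B       then do do $     expand B → then Q
  4  $ do Q then  then do do $     match then
  5  $ do Q       do do $          expand Q → do
  6  $ do do      do do $          match do
  7  $ do         do $             match do
Accept reached after 7 steps.

7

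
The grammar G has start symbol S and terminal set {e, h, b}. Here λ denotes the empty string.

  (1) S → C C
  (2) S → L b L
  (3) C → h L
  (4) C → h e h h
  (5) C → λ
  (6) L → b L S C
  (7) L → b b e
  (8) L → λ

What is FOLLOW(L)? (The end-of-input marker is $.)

FIRST(C) = {λ, h}
FIRST(L) = {λ, b}
FIRST(S) = {λ, b, h}  (via C C, L b L)
FOLLOW(S) includes $ since S is the start symbol.
FOLLOW(S): in L→b L S C, S is followed by C with FIRST {λ, h}; in L→b L S C, the suffix after S is nullable, so FOLLOW(S) ⊇ FOLLOW(L) = {$, b, h}. Thus FOLLOW(S) = {$, b, h}.
FOLLOW(C): in S→C C (occurrence 1), C is followed by C with FIRST {λ, h}; in S→C C (occurrence 1), the suffix after C is nullable, so FOLLOW(C) ⊇ FOLLOW(S) = {$, b, h}; in S→C C (occurrence 2), the suffix after C is empty, so FOLLOW(C) ⊇ FOLLOW(S) = {$, b, h}; in L→b L S C, the suffix after C is empty, so FOLLOW(C) ⊇ FOLLOW(L) = {$, b, h}. Thus FOLLOW(C) = {$, b, h}.
FOLLOW(L): in S→L b L (occurrence 1), L is followed by b L with FIRST {b}; in S→L b L (occurrence 2), the suffix after L is empty, so FOLLOW(L) ⊇ FOLLOW(S) = {$, b, h}; in C→h L, the suffix after L is empty, so FOLLOW(L) ⊇ FOLLOW(C) = {$, b, h}; in L→b L S C, L is followed by S C with FIRST {λ, b, h}; in L→b L S C, the suffix after L is nullable (adds nothing new). Thus FOLLOW(L) = {$, b, h}.

{$, b, h}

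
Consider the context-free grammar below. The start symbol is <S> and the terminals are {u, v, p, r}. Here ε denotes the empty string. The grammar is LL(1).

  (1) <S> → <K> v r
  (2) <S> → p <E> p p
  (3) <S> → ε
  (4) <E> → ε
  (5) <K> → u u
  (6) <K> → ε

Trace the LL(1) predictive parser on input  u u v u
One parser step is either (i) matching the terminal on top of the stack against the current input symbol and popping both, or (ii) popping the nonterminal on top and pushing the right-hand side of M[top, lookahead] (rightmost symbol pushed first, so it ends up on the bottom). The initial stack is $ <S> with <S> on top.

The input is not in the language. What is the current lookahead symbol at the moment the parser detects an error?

u

     Stack      Input      Action
  1  $ <S>      u u v u $  expand <S> → <K> v r
  2  $ r v <K>  u u v u $  expand <K> → u u
  3  $ r v u u  u u v u $  match u
  4  $ r v u    u v u $    match u
  5  $ r v      v u $      match v
  6  $ r        u $        error: top is terminal r but lookahead is u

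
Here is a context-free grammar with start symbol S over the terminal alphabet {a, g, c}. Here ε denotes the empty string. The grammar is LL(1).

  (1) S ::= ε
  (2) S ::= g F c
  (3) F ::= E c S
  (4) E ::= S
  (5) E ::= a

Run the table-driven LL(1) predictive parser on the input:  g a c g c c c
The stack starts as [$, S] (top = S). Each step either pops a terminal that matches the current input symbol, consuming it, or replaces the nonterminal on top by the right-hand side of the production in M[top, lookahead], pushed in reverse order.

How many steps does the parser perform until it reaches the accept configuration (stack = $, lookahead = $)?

15

      Stack        Input            Action
   1  $ S          g a c g c c c $  expand S ::= g F c
   2  $ c F g      g a c g c c c $  match g
   3  $ c F        a c g c c c $    expand F ::= E c S
   4  $ c S c E    a c g c c c $    expand E ::= a
   5  $ c S c a    a c g c c c $    match a
   6  $ c S c      c g c c c $      match c
   7  $ c S        g c c c $        expand S ::= g F c
   8  $ c c F g    g c c c $        match g
   9  $ c c F      c c c $          expand F ::= E c S
  10  $ c c S c E  c c c $          expand E ::= S
  11  $ c c S c S  c c c $          expand S ::= ε
  12  $ c c S c    c c c $          match c
  13  $ c c S      c c $            expand S ::= ε
  14  $ c c        c c $            match c
  15  $ c          c $              match c
Accept reached after 15 steps.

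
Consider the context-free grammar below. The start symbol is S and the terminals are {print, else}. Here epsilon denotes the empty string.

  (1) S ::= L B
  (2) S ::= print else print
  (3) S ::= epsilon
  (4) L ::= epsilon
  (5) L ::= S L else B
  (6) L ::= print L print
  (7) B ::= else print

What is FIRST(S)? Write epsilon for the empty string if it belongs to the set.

{epsilon, else, print}

FIRST(B) = {else}
FIRST(S) = {epsilon, else, print}  (via L B)
FIRST(L) = {epsilon, else, print}  (via S L else B)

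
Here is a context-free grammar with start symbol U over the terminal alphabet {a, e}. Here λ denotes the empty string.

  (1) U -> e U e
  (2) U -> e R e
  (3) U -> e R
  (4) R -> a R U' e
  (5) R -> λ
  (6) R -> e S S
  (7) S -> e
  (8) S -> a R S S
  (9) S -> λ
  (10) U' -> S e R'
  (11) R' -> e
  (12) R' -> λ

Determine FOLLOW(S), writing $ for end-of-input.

{$, a, e}

FIRST(U): from U->e U e we get {e}; from U->e R e we get {e}; from U->e R we get {e}. So FIRST(U) = {e}.
FIRST(R): from R->a R U' e we get {a}; from R->λ we get {λ}; from R->e S S we get {e}. So FIRST(R) = {λ, a, e}.
FIRST(S): from S->e we get {e}; from S->a R S S we get {a}; from S->λ we get {λ}. So FIRST(S) = {λ, a, e}.
FIRST(R'): from R'->e we get {e}; from R'->λ we get {λ}. So FIRST(R') = {λ, e}.
FIRST(U'): from U'->S e R' we get {a, e}. So FIRST(U') = {a, e}.
FOLLOW(U) includes $ since U is the start symbol.
FOLLOW(U): in U->e U e, U is followed by e with FIRST {e}. Thus FOLLOW(U) = {$, e}.
FOLLOW(U'): in R->a R U' e, U' is followed by e with FIRST {e}. Thus FOLLOW(U') = {e}.
FOLLOW(R'): in U'->S e R', the suffix after R' is empty, so FOLLOW(R') ⊇ FOLLOW(U') = {e}. Thus FOLLOW(R') = {e}.
FOLLOW(R): in U->e R e, R is followed by e with FIRST {e}; in U->e R, the suffix after R is empty, so FOLLOW(R) ⊇ FOLLOW(U) = {$, e}; in R->a R U' e, R is followed by U' e with FIRST {a, e}; in S->a R S S, R is followed by S S with FIRST {λ, a, e}; in S->a R S S, the suffix after R is nullable, so FOLLOW(R) ⊇ FOLLOW(S) = {$, a, e}. Thus FOLLOW(R) = {$, a, e}.
FOLLOW(S): in R->e S S (occurrence 1), S is followed by S with FIRST {λ, a, e}; in R->e S S (occurrence 1), the suffix after S is nullable, so FOLLOW(S) ⊇ FOLLOW(R) = {$, a, e}; in R->e S S (occurrence 2), the suffix after S is empty, so FOLLOW(S) ⊇ FOLLOW(R) = {$, a, e}; in S->a R S S (occurrence 1), S is followed by S with FIRST {λ, a, e}; in S->a R S S (occurrence 1), the suffix after S is nullable (adds nothing new); in S->a R S S (occurrence 2), the suffix after S is empty (adds nothing new); in U'->S e R', S is followed by e R' with FIRST {e}. Thus FOLLOW(S) = {$, a, e}.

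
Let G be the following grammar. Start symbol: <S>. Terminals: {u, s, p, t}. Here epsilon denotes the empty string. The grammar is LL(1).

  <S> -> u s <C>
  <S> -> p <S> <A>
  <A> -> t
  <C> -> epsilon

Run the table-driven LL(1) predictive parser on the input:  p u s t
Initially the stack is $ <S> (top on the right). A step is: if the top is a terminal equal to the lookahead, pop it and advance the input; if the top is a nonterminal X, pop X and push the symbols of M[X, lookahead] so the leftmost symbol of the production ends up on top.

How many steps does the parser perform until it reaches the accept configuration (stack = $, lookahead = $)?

8

step 1: stack=$ <S>  input=p u s t $  — expand <S> -> p <S> <A>
step 2: stack=$ <A> <S> p  input=p u s t $  — match p
step 3: stack=$ <A> <S>  input=u s t $  — expand <S> -> u s <C>
step 4: stack=$ <A> <C> s u  input=u s t $  — match u
step 5: stack=$ <A> <C> s  input=s t $  — match s
step 6: stack=$ <A> <C>  input=t $  — expand <C> -> epsilon
step 7: stack=$ <A>  input=t $  — expand <A> -> t
step 8: stack=$ t  input=t $  — match t
Accept reached after 8 steps.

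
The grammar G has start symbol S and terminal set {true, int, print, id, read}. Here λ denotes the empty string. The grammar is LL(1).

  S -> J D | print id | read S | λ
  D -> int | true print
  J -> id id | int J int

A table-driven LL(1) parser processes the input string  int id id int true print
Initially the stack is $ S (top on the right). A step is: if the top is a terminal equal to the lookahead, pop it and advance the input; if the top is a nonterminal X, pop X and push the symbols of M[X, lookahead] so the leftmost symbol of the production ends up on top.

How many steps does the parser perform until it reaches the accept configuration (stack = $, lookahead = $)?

step 1: stack=$ S  input=int id id int true print $  — expand S -> J D
step 2: stack=$ D J  input=int id id int true print $  — expand J -> int J int
step 3: stack=$ D int J int  input=int id id int true print $  — match int
step 4: stack=$ D int J  input=id id int true print $  — expand J -> id id
step 5: stack=$ D int id id  input=id id int true print $  — match id
step 6: stack=$ D int id  input=id int true print $  — match id
step 7: stack=$ D int  input=int true print $  — match int
step 8: stack=$ D  input=true print $  — expand D -> true print
step 9: stack=$ print true  input=true print $  — match true
step 10: stack=$ print  input=print $  — match print
Accept reached after 10 steps.

10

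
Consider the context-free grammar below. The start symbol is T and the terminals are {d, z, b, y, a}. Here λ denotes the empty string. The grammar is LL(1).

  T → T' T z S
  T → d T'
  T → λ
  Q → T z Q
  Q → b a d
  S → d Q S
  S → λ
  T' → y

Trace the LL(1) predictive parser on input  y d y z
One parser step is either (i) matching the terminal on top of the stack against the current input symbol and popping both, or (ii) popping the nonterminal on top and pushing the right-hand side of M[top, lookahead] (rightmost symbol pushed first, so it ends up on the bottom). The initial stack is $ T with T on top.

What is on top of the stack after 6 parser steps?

y

     Stack       Input      Action
  1  $ T         y d y z $  expand T → T' T z S
  2  $ S z T T'  y d y z $  expand T' → y
  3  $ S z T y   y d y z $  match y
  4  $ S z T     d y z $    expand T → d T'
  5  $ S z T' d  d y z $    match d
  6  $ S z T'    y z $      expand T' → y
Stack after step 6: $ S z y (top = y).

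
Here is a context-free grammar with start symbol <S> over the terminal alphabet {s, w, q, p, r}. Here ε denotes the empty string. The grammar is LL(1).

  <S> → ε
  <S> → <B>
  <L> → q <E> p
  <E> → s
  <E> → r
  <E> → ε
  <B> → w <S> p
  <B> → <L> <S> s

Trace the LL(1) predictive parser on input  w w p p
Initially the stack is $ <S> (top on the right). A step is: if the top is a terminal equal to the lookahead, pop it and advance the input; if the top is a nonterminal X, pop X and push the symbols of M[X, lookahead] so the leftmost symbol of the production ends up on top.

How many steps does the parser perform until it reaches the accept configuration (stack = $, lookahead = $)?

step 1: stack=$ <S>  input=w w p p $  — expand <S> → <B>
step 2: stack=$ <B>  input=w w p p $  — expand <B> → w <S> p
step 3: stack=$ p <S> w  input=w w p p $  — match w
step 4: stack=$ p <S>  input=w p p $  — expand <S> → <B>
step 5: stack=$ p <B>  input=w p p $  — expand <B> → w <S> p
step 6: stack=$ p p <S> w  input=w p p $  — match w
step 7: stack=$ p p <S>  input=p p $  — expand <S> → ε
step 8: stack=$ p p  input=p p $  — match p
step 9: stack=$ p  input=p $  — match p
Accept reached after 9 steps.

9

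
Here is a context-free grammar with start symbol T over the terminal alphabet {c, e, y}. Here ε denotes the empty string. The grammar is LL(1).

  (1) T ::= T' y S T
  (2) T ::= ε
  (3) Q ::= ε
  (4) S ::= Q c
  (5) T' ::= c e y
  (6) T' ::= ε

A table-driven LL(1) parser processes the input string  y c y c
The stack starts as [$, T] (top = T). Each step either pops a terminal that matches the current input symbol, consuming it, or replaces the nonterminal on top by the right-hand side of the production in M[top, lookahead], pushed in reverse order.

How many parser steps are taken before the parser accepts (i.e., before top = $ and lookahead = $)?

      Stack       Input      Action
   1  $ T         y c y c $  expand T ::= T' y S T
   2  $ T S y T'  y c y c $  expand T' ::= ε
   3  $ T S y     y c y c $  match y
   4  $ T S       c y c $    expand S ::= Q c
   5  $ T c Q     c y c $    expand Q ::= ε
   6  $ T c       c y c $    match c
   7  $ T         y c $      expand T ::= T' y S T
   8  $ T S y T'  y c $      expand T' ::= ε
   9  $ T S y     y c $      match y
  10  $ T S       c $        expand S ::= Q c
  11  $ T c Q     c $        expand Q ::= ε
  12  $ T c       c $        match c
  13  $ T         $          expand T ::= ε
Accept reached after 13 steps.

13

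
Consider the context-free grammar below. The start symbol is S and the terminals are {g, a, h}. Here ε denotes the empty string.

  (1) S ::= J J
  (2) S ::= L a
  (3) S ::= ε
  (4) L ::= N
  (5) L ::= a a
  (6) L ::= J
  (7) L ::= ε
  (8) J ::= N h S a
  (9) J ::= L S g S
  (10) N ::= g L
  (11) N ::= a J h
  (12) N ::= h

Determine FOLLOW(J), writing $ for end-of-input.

{$, a, g, h}

FIRST(N): from N::=g L we get {g}; from N::=a J h we get {a}; from N::=h we get {h}. So FIRST(N) = {a, g, h}.
FIRST(S): from S::=J J we get {a, g, h}; from S::=L a we get {a, g, h}; from S::=ε we get {ε}. So FIRST(S) = {ε, a, g, h}.
FIRST(L): from L::=N we get {a, g, h}; from L::=a a we get {a}; from L::=J we get {a, g, h}; from L::=ε we get {ε}. So FIRST(L) = {ε, a, g, h}.
FIRST(J): from J::=N h S a we get {a, g, h}; from J::=L S g S we get {a, g, h}. So FIRST(J) = {a, g, h}.
FOLLOW(S) includes $ since S is the start symbol.
FOLLOW(S): in J::=N h S a, S is followed by a with FIRST {a}; in J::=L S g S (occurrence 1), S is followed by g S with FIRST {g}; in J::=L S g S (occurrence 2), the suffix after S is empty, so FOLLOW(S) ⊇ FOLLOW(J) = {$, a, g, h}. Thus FOLLOW(S) = {$, a, g, h}.
FOLLOW(L): in S::=L a, L is followed by a with FIRST {a}; in J::=L S g S, L is followed by S g S with FIRST {a, g, h}; in N::=g L, the suffix after L is empty, so FOLLOW(L) ⊇ FOLLOW(N) = {a, g, h}. Thus FOLLOW(L) = {a, g, h}.
FOLLOW(J): in S::=J J (occurrence 1), J is followed by J with FIRST {a, g, h}; in S::=J J (occurrence 2), the suffix after J is empty, so FOLLOW(J) ⊇ FOLLOW(S) = {$, a, g, h}; in L::=J, the suffix after J is empty, so FOLLOW(J) ⊇ FOLLOW(L) = {a, g, h}; in N::=a J h, J is followed by h with FIRST {h}. Thus FOLLOW(J) = {$, a, g, h}.
FOLLOW(N): in L::=N, the suffix after N is empty, so FOLLOW(N) ⊇ FOLLOW(L) = {a, g, h}; in J::=N h S a, N is followed by h S a with FIRST {h}. Thus FOLLOW(N) = {a, g, h}.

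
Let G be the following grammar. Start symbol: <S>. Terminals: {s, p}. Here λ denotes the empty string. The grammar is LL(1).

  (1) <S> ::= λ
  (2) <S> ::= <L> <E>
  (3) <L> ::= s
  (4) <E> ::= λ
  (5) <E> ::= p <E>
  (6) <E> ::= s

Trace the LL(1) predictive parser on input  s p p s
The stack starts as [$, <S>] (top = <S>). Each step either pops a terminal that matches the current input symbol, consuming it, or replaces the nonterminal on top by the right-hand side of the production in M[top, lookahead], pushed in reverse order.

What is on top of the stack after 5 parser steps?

<E>

step 1: stack=$ <S>  input=s p p s $  — expand <S> ::= <L> <E>
step 2: stack=$ <E> <L>  input=s p p s $  — expand <L> ::= s
step 3: stack=$ <E> s  input=s p p s $  — match s
step 4: stack=$ <E>  input=p p s $  — expand <E> ::= p <E>
step 5: stack=$ <E> p  input=p p s $  — match p
Stack after step 5: $ <E> (top = <E>).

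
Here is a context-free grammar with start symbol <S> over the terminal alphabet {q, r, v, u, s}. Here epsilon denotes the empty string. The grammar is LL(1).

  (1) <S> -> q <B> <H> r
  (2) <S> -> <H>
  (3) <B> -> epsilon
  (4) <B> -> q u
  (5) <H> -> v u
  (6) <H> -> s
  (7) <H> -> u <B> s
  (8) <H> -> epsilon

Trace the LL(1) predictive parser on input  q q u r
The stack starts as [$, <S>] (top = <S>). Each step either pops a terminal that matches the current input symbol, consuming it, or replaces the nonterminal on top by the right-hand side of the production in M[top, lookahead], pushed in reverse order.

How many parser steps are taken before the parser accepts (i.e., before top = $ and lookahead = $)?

step 1: stack=$ <S>  input=q q u r $  — expand <S> -> q <B> <H> r
step 2: stack=$ r <H> <B> q  input=q q u r $  — match q
step 3: stack=$ r <H> <B>  input=q u r $  — expand <B> -> q u
step 4: stack=$ r <H> u q  input=q u r $  — match q
step 5: stack=$ r <H> u  input=u r $  — match u
step 6: stack=$ r <H>  input=r $  — expand <H> -> epsilon
step 7: stack=$ r  input=r $  — match r
Accept reached after 7 steps.

7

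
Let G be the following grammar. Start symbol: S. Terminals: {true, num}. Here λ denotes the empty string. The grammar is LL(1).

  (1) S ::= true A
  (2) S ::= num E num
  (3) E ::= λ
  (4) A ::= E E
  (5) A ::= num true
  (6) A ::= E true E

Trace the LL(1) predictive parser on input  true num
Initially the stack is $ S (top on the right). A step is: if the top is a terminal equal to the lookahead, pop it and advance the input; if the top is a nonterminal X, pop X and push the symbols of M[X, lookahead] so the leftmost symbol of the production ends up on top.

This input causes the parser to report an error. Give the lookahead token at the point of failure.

     Stack       Input       Action
  1  $ S         true num $  expand S ::= true A
  2  $ A true    true num $  match true
  3  $ A         num $       expand A ::= num true
  4  $ true num  num $       match num
  5  $ true      $           error: top is terminal true but lookahead is $

$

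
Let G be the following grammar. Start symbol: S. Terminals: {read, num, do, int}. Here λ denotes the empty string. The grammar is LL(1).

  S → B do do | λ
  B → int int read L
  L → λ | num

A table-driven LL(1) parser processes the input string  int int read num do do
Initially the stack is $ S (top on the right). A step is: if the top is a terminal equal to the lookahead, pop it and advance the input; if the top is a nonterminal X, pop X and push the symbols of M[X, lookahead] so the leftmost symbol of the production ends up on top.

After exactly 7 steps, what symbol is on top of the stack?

do

     Stack                   Input                     Action
  1  $ S                     int int read num do do $  expand S → B do do
  2  $ do do B               int int read num do do $  expand B → int int read L
  3  $ do do L read int int  int int read num do do $  match int
  4  $ do do L read int      int read num do do $      match int
  5  $ do do L read          read num do do $          match read
  6  $ do do L               num do do $               expand L → num
  7  $ do do num             num do do $               match num
Stack after step 7: $ do do (top = do).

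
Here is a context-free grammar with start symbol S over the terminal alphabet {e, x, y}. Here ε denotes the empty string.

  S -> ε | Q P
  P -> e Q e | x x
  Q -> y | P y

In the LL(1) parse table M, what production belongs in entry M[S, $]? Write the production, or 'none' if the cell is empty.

FIRST(P) = {e, x}
FIRST(Q) = {e, x, y}  (via P y)
FIRST(S) = {ε, e, x, y}  (via Q P)
FOLLOW(S) includes $ since S is the start symbol.
FOLLOW(S): S appears on no right-hand side. Thus FOLLOW(S) = {$}.
For S -> ε: FIRST(ε) = {ε}, so it goes in M[S, t] for t ∈ {}; since ε ∈ FIRST, also for every t ∈ FOLLOW(S) = {$}.
For S -> Q P: FIRST(Q P) = {e, x, y}, so it goes in M[S, t] for t ∈ {e, x, y}.

S -> ε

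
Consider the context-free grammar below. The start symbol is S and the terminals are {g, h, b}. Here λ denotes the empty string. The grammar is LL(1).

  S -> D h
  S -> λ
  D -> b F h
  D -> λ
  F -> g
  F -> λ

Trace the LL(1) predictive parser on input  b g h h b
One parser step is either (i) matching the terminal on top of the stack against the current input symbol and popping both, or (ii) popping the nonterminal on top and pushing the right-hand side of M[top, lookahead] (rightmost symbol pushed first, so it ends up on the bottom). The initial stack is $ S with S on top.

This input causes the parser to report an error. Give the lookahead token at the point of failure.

     Stack      Input        Action
  1  $ S        b g h h b $  expand S -> D h
  2  $ h D      b g h h b $  expand D -> b F h
  3  $ h h F b  b g h h b $  match b
  4  $ h h F    g h h b $    expand F -> g
  5  $ h h g    g h h b $    match g
  6  $ h h      h h b $      match h
  7  $ h        h b $        match h
  8  $          b $          error: stack empty but input remains

b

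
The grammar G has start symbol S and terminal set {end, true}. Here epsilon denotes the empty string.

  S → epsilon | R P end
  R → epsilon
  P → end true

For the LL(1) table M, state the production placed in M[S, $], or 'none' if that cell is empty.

FIRST(R) = {epsilon}
FIRST(P) = {end}
FIRST(S) = {epsilon, end}  (via R P end)
FOLLOW(S) includes $ since S is the start symbol.
FOLLOW(S): S appears on no right-hand side. Thus FOLLOW(S) = {$}.
For S → epsilon: FIRST(epsilon) = {epsilon}, so it goes in M[S, t] for t ∈ {}; since epsilon ∈ FIRST, also for every t ∈ FOLLOW(S) = {$}.
For S → R P end: FIRST(R P end) = {end}, so it goes in M[S, t] for t ∈ {end}.

S → epsilon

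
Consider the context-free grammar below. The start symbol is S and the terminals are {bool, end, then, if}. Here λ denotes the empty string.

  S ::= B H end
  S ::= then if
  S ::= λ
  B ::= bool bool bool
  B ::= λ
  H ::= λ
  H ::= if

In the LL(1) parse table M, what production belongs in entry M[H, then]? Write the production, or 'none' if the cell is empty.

FIRST(B): from B::=bool bool bool we get {bool}; from B::=λ we get {λ}. So FIRST(B) = {λ, bool}.
FIRST(H): from H::=λ we get {λ}; from H::=if we get {if}. So FIRST(H) = {λ, if}.
FIRST(S): from S::=B H end we get {bool, end, if}; from S::=then if we get {then}; from S::=λ we get {λ}. So FIRST(S) = {λ, bool, end, if, then}.
FOLLOW(S) includes $ since S is the start symbol.
FOLLOW(H): in S::=B H end, H is followed by end with FIRST {end}. Thus FOLLOW(H) = {end}.
For H ::= λ: FIRST(λ) = {λ}, so it goes in M[H, t] for t ∈ {}; since λ ∈ FIRST, also for every t ∈ FOLLOW(H) = {end}.
For H ::= if: FIRST(if) = {if}, so it goes in M[H, t] for t ∈ {if}.
None of these place a production in M[H, then].

none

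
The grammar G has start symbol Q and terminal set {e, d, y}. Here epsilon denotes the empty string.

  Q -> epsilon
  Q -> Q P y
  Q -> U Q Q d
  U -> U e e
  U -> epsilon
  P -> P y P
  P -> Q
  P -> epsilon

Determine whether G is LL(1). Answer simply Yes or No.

FIRST(Q) = {epsilon, d, e, y}
FIRST(U) = {epsilon, e}
FIRST(P) = {epsilon, d, e, y}
FOLLOW(Q) = {$, d, e, y}
FOLLOW(U) = {d, e, y}
FOLLOW(P) = {y}
Cell M[P, d] receives both P -> P y P and P -> Q — the grammar is not LL(1).

No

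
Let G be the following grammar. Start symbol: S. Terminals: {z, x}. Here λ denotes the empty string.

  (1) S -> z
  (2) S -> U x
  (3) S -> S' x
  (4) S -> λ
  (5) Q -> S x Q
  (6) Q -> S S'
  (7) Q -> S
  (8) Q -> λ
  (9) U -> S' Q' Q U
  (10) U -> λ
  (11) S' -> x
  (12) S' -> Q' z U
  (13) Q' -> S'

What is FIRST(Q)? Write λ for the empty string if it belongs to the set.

{λ, x, z}

FIRST(S): from S->z we get {z}; from S->U x we get {x}; from S->S' x we get {x}; from S->λ we get {λ}. So FIRST(S) = {λ, x, z}.
FIRST(Q): from Q->S x Q we get {x, z}; from Q->S S' we get {x, z}; from Q->S we get {λ, x, z}; from Q->λ we get {λ}. So FIRST(Q) = {λ, x, z}.
FIRST(U): from U->S' Q' Q U we get {x}; from U->λ we get {λ}. So FIRST(U) = {λ, x}.
FIRST(S'): from S'->x we get {x}; from S'->Q' z U we get {x}. So FIRST(S') = {x}.
FIRST(Q'): from Q'->S' we get {x}. So FIRST(Q') = {x}.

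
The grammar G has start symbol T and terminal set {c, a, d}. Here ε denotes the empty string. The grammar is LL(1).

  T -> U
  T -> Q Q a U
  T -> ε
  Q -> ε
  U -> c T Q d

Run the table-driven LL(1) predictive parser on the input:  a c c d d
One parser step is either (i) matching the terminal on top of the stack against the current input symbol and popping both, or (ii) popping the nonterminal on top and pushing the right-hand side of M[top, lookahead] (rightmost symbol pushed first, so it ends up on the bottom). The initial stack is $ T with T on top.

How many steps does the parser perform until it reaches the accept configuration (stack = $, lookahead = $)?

step 1: stack=$ T  input=a c c d d $  — expand T -> Q Q a U
step 2: stack=$ U a Q Q  input=a c c d d $  — expand Q -> ε
step 3: stack=$ U a Q  input=a c c d d $  — expand Q -> ε
step 4: stack=$ U a  input=a c c d d $  — match a
step 5: stack=$ U  input=c c d d $  — expand U -> c T Q d
step 6: stack=$ d Q T c  input=c c d d $  — match c
step 7: stack=$ d Q T  input=c d d $  — expand T -> U
step 8: stack=$ d Q U  input=c d d $  — expand U -> c T Q d
step 9: stack=$ d Q d Q T c  input=c d d $  — match c
step 10: stack=$ d Q d Q T  input=d d $  — expand T -> ε
step 11: stack=$ d Q d Q  input=d d $  — expand Q -> ε
step 12: stack=$ d Q d  input=d d $  — match d
step 13: stack=$ d Q  input=d $  — expand Q -> ε
step 14: stack=$ d  input=d $  — match d
Accept reached after 14 steps.

14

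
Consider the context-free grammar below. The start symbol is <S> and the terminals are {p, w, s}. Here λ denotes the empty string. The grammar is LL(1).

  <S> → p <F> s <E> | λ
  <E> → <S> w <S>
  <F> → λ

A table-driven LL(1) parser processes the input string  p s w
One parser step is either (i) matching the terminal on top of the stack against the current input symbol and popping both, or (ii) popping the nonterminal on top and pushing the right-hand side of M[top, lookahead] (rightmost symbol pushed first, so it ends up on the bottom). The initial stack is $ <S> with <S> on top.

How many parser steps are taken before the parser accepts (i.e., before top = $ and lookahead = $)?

     Stack          Input    Action
  1  $ <S>          p s w $  expand <S> → p <F> s <E>
  2  $ <E> s <F> p  p s w $  match p
  3  $ <E> s <F>    s w $    expand <F> → λ
  4  $ <E> s        s w $    match s
  5  $ <E>          w $      expand <E> → <S> w <S>
  6  $ <S> w <S>    w $      expand <S> → λ
  7  $ <S> w        w $      match w
  8  $ <S>          $        expand <S> → λ
Accept reached after 8 steps.

8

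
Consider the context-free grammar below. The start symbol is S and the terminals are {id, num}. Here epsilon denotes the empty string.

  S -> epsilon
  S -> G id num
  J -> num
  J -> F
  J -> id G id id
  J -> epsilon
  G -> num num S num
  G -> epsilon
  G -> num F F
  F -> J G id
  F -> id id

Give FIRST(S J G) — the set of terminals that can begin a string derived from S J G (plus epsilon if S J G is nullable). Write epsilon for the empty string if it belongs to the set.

{epsilon, id, num}

FIRST(G) = {epsilon, num}
FIRST(S) = {epsilon, id, num}  (via G id num)
FIRST(J) = {epsilon, id, num}  (via F)
FIRST(F) = {id, num}  (via J G id)
FIRST(S J G): take FIRST of each symbol in turn, carrying on past any symbol whose FIRST contains epsilon; result {epsilon, id, num}.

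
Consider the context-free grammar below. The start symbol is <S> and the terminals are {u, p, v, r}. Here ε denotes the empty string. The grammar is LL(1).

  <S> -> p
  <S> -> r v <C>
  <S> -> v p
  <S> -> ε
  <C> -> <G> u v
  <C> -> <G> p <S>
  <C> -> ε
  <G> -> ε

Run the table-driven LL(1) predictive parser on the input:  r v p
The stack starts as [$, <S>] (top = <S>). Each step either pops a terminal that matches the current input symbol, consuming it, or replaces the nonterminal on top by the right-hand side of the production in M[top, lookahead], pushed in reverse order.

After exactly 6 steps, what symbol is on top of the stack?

<S>

     Stack        Input    Action
  1  $ <S>        r v p $  expand <S> -> r v <C>
  2  $ <C> v r    r v p $  match r
  3  $ <C> v      v p $    match v
  4  $ <C>        p $      expand <C> -> <G> p <S>
  5  $ <S> p <G>  p $      expand <G> -> ε
  6  $ <S> p      p $      match p
Stack after step 6: $ <S> (top = <S>).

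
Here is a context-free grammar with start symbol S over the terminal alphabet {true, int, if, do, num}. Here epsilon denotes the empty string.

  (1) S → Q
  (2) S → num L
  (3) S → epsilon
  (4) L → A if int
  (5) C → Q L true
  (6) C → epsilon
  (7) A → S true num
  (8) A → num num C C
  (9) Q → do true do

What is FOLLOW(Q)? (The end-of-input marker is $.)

FIRST(Q) = {do}
FIRST(S) = {epsilon, do, num}  (via Q)
FIRST(C) = {epsilon, do}  (via Q L true)
FIRST(A) = {do, num, true}  (via S true num)
FIRST(L) = {do, num, true}  (via A if int)
FOLLOW(S) includes $ since S is the start symbol.
FOLLOW(S): in A→S true num, S is followed by true num with FIRST {true}. Thus FOLLOW(S) = {$, true}.
FOLLOW(L): in S→num L, the suffix after L is empty, so FOLLOW(L) ⊇ FOLLOW(S) = {$, true}; in C→Q L true, L is followed by true with FIRST {true}. Thus FOLLOW(L) = {$, true}.
FOLLOW(A): in L→A if int, A is followed by if int with FIRST {if}. Thus FOLLOW(A) = {if}.
FOLLOW(C): in A→num num C C (occurrence 1), C is followed by C with FIRST {epsilon, do}; in A→num num C C (occurrence 1), the suffix after C is nullable, so FOLLOW(C) ⊇ FOLLOW(A) = {if}; in A→num num C C (occurrence 2), the suffix after C is empty, so FOLLOW(C) ⊇ FOLLOW(A) = {if}. Thus FOLLOW(C) = {do, if}.
FOLLOW(Q): in S→Q, the suffix after Q is empty, so FOLLOW(Q) ⊇ FOLLOW(S) = {$, true}; in C→Q L true, Q is followed by L true with FIRST {do, num, true}. Thus FOLLOW(Q) = {$, do, num, true}.

{$, do, num, true}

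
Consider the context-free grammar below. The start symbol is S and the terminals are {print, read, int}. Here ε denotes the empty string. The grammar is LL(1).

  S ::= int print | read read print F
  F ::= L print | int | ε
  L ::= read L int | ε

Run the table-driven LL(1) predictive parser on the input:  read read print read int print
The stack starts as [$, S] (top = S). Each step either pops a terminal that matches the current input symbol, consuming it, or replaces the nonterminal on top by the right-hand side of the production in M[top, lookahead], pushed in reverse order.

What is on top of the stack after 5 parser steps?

step 1: stack=$ S  input=read read print read int print $  — expand S ::= read read print F
step 2: stack=$ F print read read  input=read read print read int print $  — match read
step 3: stack=$ F print read  input=read print read int print $  — match read
step 4: stack=$ F print  input=print read int print $  — match print
step 5: stack=$ F  input=read int print $  — expand F ::= L print
Stack after step 5: $ print L (top = L).

L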